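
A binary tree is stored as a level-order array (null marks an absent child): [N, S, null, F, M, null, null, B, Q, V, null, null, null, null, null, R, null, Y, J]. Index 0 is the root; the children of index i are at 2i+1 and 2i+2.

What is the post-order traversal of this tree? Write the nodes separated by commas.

Post-order visits the left subtree, then the right subtree, then the node.
At N: go left to S.
  At S: go left to F.
    At F: go left to B.
      At B: go left to R.
        R is a leaf — visit R.
      At B: no right child.
      Visit B.
    At F: go right to Q.
      At Q: go left to Y.
        Y is a leaf — visit Y.
      At Q: go right to J.
        J is a leaf — visit J.
      Visit Q.
    Visit F.
  At S: go right to M.
    At M: go left to V.
      V is a leaf — visit V.
    At M: no right child.
    Visit M.
  Visit S.
At N: no right child.
Visit N.

R, B, Y, J, Q, F, V, M, S, N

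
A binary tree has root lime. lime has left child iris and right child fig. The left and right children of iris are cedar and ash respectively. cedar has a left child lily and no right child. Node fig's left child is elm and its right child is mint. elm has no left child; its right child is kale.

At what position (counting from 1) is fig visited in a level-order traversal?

Level-order visits nodes level by level from the root, left to right within each level.
Level 0: lime
Level 1: iris, fig
Level 2: cedar, ash, elm, mint
Level 3: lily, kale
Full level-order sequence: lime, iris, fig, cedar, ash, elm, mint, lily, kale.

3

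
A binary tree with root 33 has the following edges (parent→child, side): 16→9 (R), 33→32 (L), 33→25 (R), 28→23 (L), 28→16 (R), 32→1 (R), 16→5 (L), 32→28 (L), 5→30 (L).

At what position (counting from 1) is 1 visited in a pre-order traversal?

9

Pre-order visits the node, then its left subtree, then its right subtree.
Visit 33.
At 33: go left to 32.
  Visit 32.
  At 32: go left to 28.
    Visit 28.
    At 28: go left to 23.
      23 is a leaf — visit 23.
    At 28: go right to 16.
      Visit 16.
      At 16: go left to 5.
        Visit 5.
        At 5: go left to 30.
          30 is a leaf — visit 30.
        At 5: no right child.
      At 16: go right to 9.
        9 is a leaf — visit 9.
  At 32: go right to 1.
    1 is a leaf — visit 1.
At 33: go right to 25.
  25 is a leaf — visit 25.
Full pre-order sequence: 33, 32, 28, 23, 16, 5, 30, 9, 1, 25.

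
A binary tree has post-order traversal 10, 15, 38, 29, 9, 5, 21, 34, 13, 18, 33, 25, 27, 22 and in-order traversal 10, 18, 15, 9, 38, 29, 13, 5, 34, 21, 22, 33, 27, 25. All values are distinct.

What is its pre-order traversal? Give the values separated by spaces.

22 18 10 13 9 15 29 38 34 5 21 27 33 25

The last element of post-order is the root; it splits in-order into left and right subtrees.
Root 22: left subtree has 10 nodes {10, 18, 15, 9, 38, 29, 13, 5, 34, 21}, right has 3 {33, 27, 25}.
  Root 18: left subtree has 1 node {10}, right has 8 {15, 9, 38, 29, 13, 5, 34, 21}.
    Root 13: left subtree has 4 nodes {15, 9, 38, 29}, right has 3 {5, 34, 21}.
      Root 9: left subtree has 1 node {15}, right has 2 {38, 29}.
        Root 29: left subtree has 1 node {38}, right has 0 { }.
      Root 34: left subtree has 1 node {5}, right has 1 {21}.
  Root 27: left subtree has 1 node {33}, right has 1 {25}.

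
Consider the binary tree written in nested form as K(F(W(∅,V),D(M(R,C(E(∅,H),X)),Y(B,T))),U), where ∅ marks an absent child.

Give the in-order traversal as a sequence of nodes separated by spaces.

In-order visits the left subtree, then the node, then the right subtree.
At K: go left to F.
  At F: go left to W.
    At W: no left child.
    Visit W.
    At W: go right to V.
      V is a leaf — visit V.
  Visit F.
  At F: go right to D.
    At D: go left to M.
      At M: go left to R.
        R is a leaf — visit R.
      Visit M.
      At M: go right to C.
        At C: go left to E.
          At E: no left child.
          Visit E.
          At E: go right to H.
            H is a leaf — visit H.
        Visit C.
        At C: go right to X.
          X is a leaf — visit X.
    Visit D.
    At D: go right to Y.
      At Y: go left to B.
        B is a leaf — visit B.
      Visit Y.
      At Y: go right to T.
        T is a leaf — visit T.
Visit K.
At K: go right to U.
  U is a leaf — visit U.

W V F R M E H C X D B Y T K U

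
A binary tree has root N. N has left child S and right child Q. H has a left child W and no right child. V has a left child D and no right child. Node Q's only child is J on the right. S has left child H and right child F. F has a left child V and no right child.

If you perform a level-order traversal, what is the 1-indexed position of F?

5

Level-order visits nodes level by level from the root, left to right within each level.
Level 0: N
Level 1: S, Q
Level 2: H, F, J
Level 3: W, V
Level 4: D
Full level-order sequence: N, S, Q, H, F, J, W, V, D.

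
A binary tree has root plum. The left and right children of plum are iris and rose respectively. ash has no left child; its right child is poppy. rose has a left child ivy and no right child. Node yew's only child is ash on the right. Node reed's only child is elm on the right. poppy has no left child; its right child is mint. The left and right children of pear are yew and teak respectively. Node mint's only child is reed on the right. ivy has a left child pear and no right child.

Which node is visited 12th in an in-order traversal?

In-order visits the left subtree, then the node, then the right subtree.
At plum: go left to iris.
  iris is a leaf — visit iris.
Visit plum.
At plum: go right to rose.
  At rose: go left to ivy.
    At ivy: go left to pear.
      At pear: go left to yew.
        At yew: no left child.
        Visit yew.
        At yew: go right to ash.
          At ash: no left child.
          Visit ash.
          At ash: go right to poppy.
            At poppy: no left child.
            Visit poppy.
            At poppy: go right to mint.
              At mint: no left child.
              Visit mint.
              At mint: go right to reed.
                At reed: no left child.
                Visit reed.
                At reed: go right to elm.
                  elm is a leaf — visit elm.
      Visit pear.
      At pear: go right to teak.
        teak is a leaf — visit teak.
    Visit ivy.
    At ivy: no right child.
  Visit rose.
  At rose: no right child.
Full in-order sequence: iris, plum, yew, ash, poppy, mint, reed, elm, pear, teak, ivy, rose.

rose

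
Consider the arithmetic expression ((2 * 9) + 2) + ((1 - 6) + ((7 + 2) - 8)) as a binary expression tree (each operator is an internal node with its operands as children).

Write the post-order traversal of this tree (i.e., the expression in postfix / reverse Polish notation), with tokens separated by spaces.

Post-order on an expression tree gives postfix notation: for each operator, emit left operand, right operand, then the operator.

2 9 * 2 + 1 6 - 7 2 + 8 - + +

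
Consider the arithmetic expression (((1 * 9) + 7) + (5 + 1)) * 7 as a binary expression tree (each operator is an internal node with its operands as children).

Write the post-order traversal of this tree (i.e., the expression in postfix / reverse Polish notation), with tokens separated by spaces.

1 9 * 7 + 5 1 + + 7 *

Post-order on an expression tree gives postfix notation: for each operator, emit left operand, right operand, then the operator.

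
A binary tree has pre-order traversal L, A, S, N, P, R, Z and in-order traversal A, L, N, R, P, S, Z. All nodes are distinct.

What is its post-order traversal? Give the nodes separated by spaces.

The first element of pre-order is the root; it splits in-order into left and right subtrees.
Root L: left subtree has 1 node {A}, right has 5 {N, R, P, S, Z}.
  Root S: left subtree has 3 nodes {N, R, P}, right has 1 {Z}.
    Root N: left subtree has 0 nodes { }, right has 2 {R, P}.
      Root P: left subtree has 1 node {R}, right has 0 { }.

A R P N Z S L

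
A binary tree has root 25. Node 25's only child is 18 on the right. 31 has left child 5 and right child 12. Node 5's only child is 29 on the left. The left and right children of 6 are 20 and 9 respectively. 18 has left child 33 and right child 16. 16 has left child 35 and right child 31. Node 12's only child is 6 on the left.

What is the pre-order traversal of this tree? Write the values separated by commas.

25, 18, 33, 16, 35, 31, 5, 29, 12, 6, 20, 9

Pre-order visits the node, then its left subtree, then its right subtree.
Visit 25.
At 25: no left child.
At 25: go right to 18.
  Visit 18.
  At 18: go left to 33.
    33 is a leaf — visit 33.
  At 18: go right to 16.
    Visit 16.
    At 16: go left to 35.
      35 is a leaf — visit 35.
    At 16: go right to 31.
      Visit 31.
      At 31: go left to 5.
        Visit 5.
        At 5: go left to 29.
          29 is a leaf — visit 29.
        At 5: no right child.
      At 31: go right to 12.
        Visit 12.
        At 12: go left to 6.
          Visit 6.
          At 6: go left to 20.
            20 is a leaf — visit 20.
          At 6: go right to 9.
            9 is a leaf — visit 9.
        At 12: no right child.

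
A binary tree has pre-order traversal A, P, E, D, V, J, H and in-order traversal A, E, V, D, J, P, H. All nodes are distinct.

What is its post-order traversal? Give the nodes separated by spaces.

The first element of pre-order is the root; it splits in-order into left and right subtrees.
Root A: left subtree has 0 nodes { }, right has 6 {E, V, D, J, P, H}.
  Root P: left subtree has 4 nodes {E, V, D, J}, right has 1 {H}.
    Root E: left subtree has 0 nodes { }, right has 3 {V, D, J}.
      Root D: left subtree has 1 node {V}, right has 1 {J}.

V J D E H P A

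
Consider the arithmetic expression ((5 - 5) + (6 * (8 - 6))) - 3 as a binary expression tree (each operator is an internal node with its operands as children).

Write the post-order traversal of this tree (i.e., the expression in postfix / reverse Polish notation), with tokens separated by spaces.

5 5 - 6 8 6 - * + 3 -

Post-order on an expression tree gives postfix notation: for each operator, emit left operand, right operand, then the operator.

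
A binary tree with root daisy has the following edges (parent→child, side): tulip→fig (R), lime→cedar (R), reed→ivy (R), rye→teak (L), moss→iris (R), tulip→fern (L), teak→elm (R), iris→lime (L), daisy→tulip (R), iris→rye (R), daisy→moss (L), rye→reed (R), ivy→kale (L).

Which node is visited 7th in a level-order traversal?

lime

Level-order visits nodes level by level from the root, left to right within each level.
Level 0: daisy
Level 1: moss, tulip
Level 2: iris, fern, fig
Level 3: lime, rye
Level 4: cedar, teak, reed
Level 5: elm, ivy
Level 6: kale
Full level-order sequence: daisy, moss, tulip, iris, fern, fig, lime, rye, cedar, teak, reed, elm, ivy, kale.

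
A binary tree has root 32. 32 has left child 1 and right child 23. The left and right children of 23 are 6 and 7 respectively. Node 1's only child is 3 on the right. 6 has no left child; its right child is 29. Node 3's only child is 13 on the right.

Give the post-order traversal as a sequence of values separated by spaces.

13 3 1 29 6 7 23 32

Post-order visits the left subtree, then the right subtree, then the node.
At 32: go left to 1.
  At 1: no left child.
  At 1: go right to 3.
    At 3: no left child.
    At 3: go right to 13.
      13 is a leaf — visit 13.
    Visit 3.
  Visit 1.
At 32: go right to 23.
  At 23: go left to 6.
    At 6: no left child.
    At 6: go right to 29.
      29 is a leaf — visit 29.
    Visit 6.
  At 23: go right to 7.
    7 is a leaf — visit 7.
  Visit 23.
Visit 32.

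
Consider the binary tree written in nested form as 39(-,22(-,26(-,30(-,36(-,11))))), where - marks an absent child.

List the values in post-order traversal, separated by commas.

Post-order visits the left subtree, then the right subtree, then the node.
At 39: no left child.
At 39: go right to 22.
  At 22: no left child.
  At 22: go right to 26.
    At 26: no left child.
    At 26: go right to 30.
      At 30: no left child.
      At 30: go right to 36.
        At 36: no left child.
        At 36: go right to 11.
          11 is a leaf — visit 11.
        Visit 36.
      Visit 30.
    Visit 26.
  Visit 22.
Visit 39.

11, 36, 30, 26, 22, 39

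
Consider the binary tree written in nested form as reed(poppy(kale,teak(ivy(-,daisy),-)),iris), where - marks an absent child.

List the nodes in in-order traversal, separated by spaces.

In-order visits the left subtree, then the node, then the right subtree.
At reed: go left to poppy.
  At poppy: go left to kale.
    kale is a leaf — visit kale.
  Visit poppy.
  At poppy: go right to teak.
    At teak: go left to ivy.
      At ivy: no left child.
      Visit ivy.
      At ivy: go right to daisy.
        daisy is a leaf — visit daisy.
    Visit teak.
    At teak: no right child.
Visit reed.
At reed: go right to iris.
  iris is a leaf — visit iris.

kale poppy ivy daisy teak reed iris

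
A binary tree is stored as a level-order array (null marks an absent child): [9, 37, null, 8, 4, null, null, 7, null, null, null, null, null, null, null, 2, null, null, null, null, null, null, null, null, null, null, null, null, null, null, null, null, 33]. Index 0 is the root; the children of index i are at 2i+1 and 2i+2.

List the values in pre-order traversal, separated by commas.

Pre-order visits the node, then its left subtree, then its right subtree.
Visit 9.
At 9: go left to 37.
  Visit 37.
  At 37: go left to 8.
    Visit 8.
    At 8: go left to 7.
      Visit 7.
      At 7: go left to 2.
        Visit 2.
        At 2: no left child.
        At 2: go right to 33.
          33 is a leaf — visit 33.
      At 7: no right child.
    At 8: no right child.
  At 37: go right to 4.
    4 is a leaf — visit 4.
At 9: no right child.

9, 37, 8, 7, 2, 33, 4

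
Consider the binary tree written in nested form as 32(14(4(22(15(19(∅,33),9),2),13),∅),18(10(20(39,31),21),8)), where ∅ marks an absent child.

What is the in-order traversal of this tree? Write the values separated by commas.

19, 33, 15, 9, 22, 2, 4, 13, 14, 32, 39, 20, 31, 10, 21, 18, 8

In-order visits the left subtree, then the node, then the right subtree.
At 32: go left to 14.
  At 14: go left to 4.
    At 4: go left to 22.
      At 22: go left to 15.
        At 15: go left to 19.
          At 19: no left child.
          Visit 19.
          At 19: go right to 33.
            33 is a leaf — visit 33.
        Visit 15.
        At 15: go right to 9.
          9 is a leaf — visit 9.
      Visit 22.
      At 22: go right to 2.
        2 is a leaf — visit 2.
    Visit 4.
    At 4: go right to 13.
      13 is a leaf — visit 13.
  Visit 14.
  At 14: no right child.
Visit 32.
At 32: go right to 18.
  At 18: go left to 10.
    At 10: go left to 20.
      At 20: go left to 39.
        39 is a leaf — visit 39.
      Visit 20.
      At 20: go right to 31.
        31 is a leaf — visit 31.
    Visit 10.
    At 10: go right to 21.
      21 is a leaf — visit 21.
  Visit 18.
  At 18: go right to 8.
    8 is a leaf — visit 8.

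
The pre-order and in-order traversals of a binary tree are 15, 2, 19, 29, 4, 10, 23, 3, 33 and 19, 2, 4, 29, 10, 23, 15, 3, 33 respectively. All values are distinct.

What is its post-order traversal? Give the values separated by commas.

19, 4, 23, 10, 29, 2, 33, 3, 15

The first element of pre-order is the root; it splits in-order into left and right subtrees.
Root 15: left subtree has 6 nodes {19, 2, 4, 29, 10, 23}, right has 2 {3, 33}.
  Root 2: left subtree has 1 node {19}, right has 4 {4, 29, 10, 23}.
    Root 29: left subtree has 1 node {4}, right has 2 {10, 23}.
      Root 10: left subtree has 0 nodes { }, right has 1 {23}.
  Root 3: left subtree has 0 nodes { }, right has 1 {33}.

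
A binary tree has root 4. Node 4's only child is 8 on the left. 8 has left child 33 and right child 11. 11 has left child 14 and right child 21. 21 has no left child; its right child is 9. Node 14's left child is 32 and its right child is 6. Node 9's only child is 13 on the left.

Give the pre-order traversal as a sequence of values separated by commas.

4, 8, 33, 11, 14, 32, 6, 21, 9, 13

Pre-order visits the node, then its left subtree, then its right subtree.
Visit 4.
At 4: go left to 8.
  Visit 8.
  At 8: go left to 33.
    33 is a leaf — visit 33.
  At 8: go right to 11.
    Visit 11.
    At 11: go left to 14.
      Visit 14.
      At 14: go left to 32.
        32 is a leaf — visit 32.
      At 14: go right to 6.
        6 is a leaf — visit 6.
    At 11: go right to 21.
      Visit 21.
      At 21: no left child.
      At 21: go right to 9.
        Visit 9.
        At 9: go left to 13.
          13 is a leaf — visit 13.
        At 9: no right child.
At 4: no right child.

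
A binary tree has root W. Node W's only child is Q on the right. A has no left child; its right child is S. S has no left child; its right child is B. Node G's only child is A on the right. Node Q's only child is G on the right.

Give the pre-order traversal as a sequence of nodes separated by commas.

Pre-order visits the node, then its left subtree, then its right subtree.
Visit W.
At W: no left child.
At W: go right to Q.
  Visit Q.
  At Q: no left child.
  At Q: go right to G.
    Visit G.
    At G: no left child.
    At G: go right to A.
      Visit A.
      At A: no left child.
      At A: go right to S.
        Visit S.
        At S: no left child.
        At S: go right to B.
          B is a leaf — visit B.

W, Q, G, A, S, B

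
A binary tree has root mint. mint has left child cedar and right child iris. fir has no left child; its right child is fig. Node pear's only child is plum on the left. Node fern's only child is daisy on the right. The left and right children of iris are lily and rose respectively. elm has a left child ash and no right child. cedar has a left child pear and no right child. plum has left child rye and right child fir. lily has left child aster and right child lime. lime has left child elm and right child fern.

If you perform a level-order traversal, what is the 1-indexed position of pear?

Level-order visits nodes level by level from the root, left to right within each level.
Level 0: mint
Level 1: cedar, iris
Level 2: pear, lily, rose
Level 3: plum, aster, lime
Level 4: rye, fir, elm, fern
Level 5: fig, ash, daisy
Full level-order sequence: mint, cedar, iris, pear, lily, rose, plum, aster, lime, rye, fir, elm, fern, fig, ash, daisy.

4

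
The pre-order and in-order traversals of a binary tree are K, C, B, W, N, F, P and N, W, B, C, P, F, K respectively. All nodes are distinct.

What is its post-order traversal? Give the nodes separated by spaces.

N W B P F C K

The first element of pre-order is the root; it splits in-order into left and right subtrees.
Root K: left subtree has 6 nodes {N, W, B, C, P, F}, right has 0 { }.
  Root C: left subtree has 3 nodes {N, W, B}, right has 2 {P, F}.
    Root B: left subtree has 2 nodes {N, W}, right has 0 { }.
      Root W: left subtree has 1 node {N}, right has 0 { }.
    Root F: left subtree has 1 node {P}, right has 0 { }.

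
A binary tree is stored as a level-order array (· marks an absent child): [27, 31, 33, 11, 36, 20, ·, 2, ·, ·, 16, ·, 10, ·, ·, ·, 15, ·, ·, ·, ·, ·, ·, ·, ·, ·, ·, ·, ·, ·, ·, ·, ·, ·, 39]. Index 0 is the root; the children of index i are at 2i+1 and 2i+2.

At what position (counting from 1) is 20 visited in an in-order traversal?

In-order visits the left subtree, then the node, then the right subtree.
At 27: go left to 31.
  At 31: go left to 11.
    At 11: go left to 2.
      At 2: no left child.
      Visit 2.
      At 2: go right to 15.
        At 15: no left child.
        Visit 15.
        At 15: go right to 39.
          39 is a leaf — visit 39.
    Visit 11.
    At 11: no right child.
  Visit 31.
  At 31: go right to 36.
    At 36: no left child.
    Visit 36.
    At 36: go right to 16.
      16 is a leaf — visit 16.
Visit 27.
At 27: go right to 33.
  At 33: go left to 20.
    At 20: no left child.
    Visit 20.
    At 20: go right to 10.
      10 is a leaf — visit 10.
  Visit 33.
  At 33: no right child.
Full in-order sequence: 2, 15, 39, 11, 31, 36, 16, 27, 20, 10, 33.

9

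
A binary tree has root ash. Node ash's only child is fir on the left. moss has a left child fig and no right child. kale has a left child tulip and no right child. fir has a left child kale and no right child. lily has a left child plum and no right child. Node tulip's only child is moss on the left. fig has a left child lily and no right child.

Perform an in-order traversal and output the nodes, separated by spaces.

In-order visits the left subtree, then the node, then the right subtree.
At ash: go left to fir.
  At fir: go left to kale.
    At kale: go left to tulip.
      At tulip: go left to moss.
        At moss: go left to fig.
          At fig: go left to lily.
            At lily: go left to plum.
              plum is a leaf — visit plum.
            Visit lily.
            At lily: no right child.
          Visit fig.
          At fig: no right child.
        Visit moss.
        At moss: no right child.
      Visit tulip.
      At tulip: no right child.
    Visit kale.
    At kale: no right child.
  Visit fir.
  At fir: no right child.
Visit ash.
At ash: no right child.

plum lily fig moss tulip kale fir ash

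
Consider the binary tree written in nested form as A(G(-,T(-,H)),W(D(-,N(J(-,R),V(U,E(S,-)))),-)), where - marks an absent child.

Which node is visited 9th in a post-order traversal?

V

Post-order visits the left subtree, then the right subtree, then the node.
At A: go left to G.
  At G: no left child.
  At G: go right to T.
    At T: no left child.
    At T: go right to H.
      H is a leaf — visit H.
    Visit T.
  Visit G.
At A: go right to W.
  At W: go left to D.
    At D: no left child.
    At D: go right to N.
      At N: go left to J.
        At J: no left child.
        At J: go right to R.
          R is a leaf — visit R.
        Visit J.
      At N: go right to V.
        At V: go left to U.
          U is a leaf — visit U.
        At V: go right to E.
          At E: go left to S.
            S is a leaf — visit S.
          At E: no right child.
          Visit E.
        Visit V.
      Visit N.
    Visit D.
  At W: no right child.
  Visit W.
Visit A.
Full post-order sequence: H, T, G, R, J, U, S, E, V, N, D, W, A.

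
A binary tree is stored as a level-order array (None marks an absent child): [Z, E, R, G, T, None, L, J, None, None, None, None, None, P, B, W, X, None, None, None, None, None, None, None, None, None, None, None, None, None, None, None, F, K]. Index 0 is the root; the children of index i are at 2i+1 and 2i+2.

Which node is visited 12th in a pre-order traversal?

P

Pre-order visits the node, then its left subtree, then its right subtree.
Visit Z.
At Z: go left to E.
  Visit E.
  At E: go left to G.
    Visit G.
    At G: go left to J.
      Visit J.
      At J: go left to W.
        Visit W.
        At W: no left child.
        At W: go right to F.
          F is a leaf — visit F.
      At J: go right to X.
        Visit X.
        At X: go left to K.
          K is a leaf — visit K.
        At X: no right child.
    At G: no right child.
  At E: go right to T.
    T is a leaf — visit T.
At Z: go right to R.
  Visit R.
  At R: no left child.
  At R: go right to L.
    Visit L.
    At L: go left to P.
      P is a leaf — visit P.
    At L: go right to B.
      B is a leaf — visit B.
Full pre-order sequence: Z, E, G, J, W, F, X, K, T, R, L, P, B.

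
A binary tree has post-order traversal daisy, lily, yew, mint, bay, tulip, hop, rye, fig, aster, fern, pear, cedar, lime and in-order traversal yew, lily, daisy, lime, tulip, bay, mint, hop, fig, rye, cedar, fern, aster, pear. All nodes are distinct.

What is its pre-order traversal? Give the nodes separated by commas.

lime, yew, lily, daisy, cedar, fig, hop, tulip, bay, mint, rye, pear, fern, aster

The last element of post-order is the root; it splits in-order into left and right subtrees.
Root lime: left subtree has 3 nodes {yew, lily, daisy}, right has 10 {tulip, bay, mint, hop, fig, rye, cedar, fern, aster, pear}.
  Root yew: left subtree has 0 nodes { }, right has 2 {lily, daisy}.
    Root lily: left subtree has 0 nodes { }, right has 1 {daisy}.
  Root cedar: left subtree has 6 nodes {tulip, bay, mint, hop, fig, rye}, right has 3 {fern, aster, pear}.
    Root fig: left subtree has 4 nodes {tulip, bay, mint, hop}, right has 1 {rye}.
      Root hop: left subtree has 3 nodes {tulip, bay, mint}, right has 0 { }.
        Root tulip: left subtree has 0 nodes { }, right has 2 {bay, mint}.
          Root bay: left subtree has 0 nodes { }, right has 1 {mint}.
    Root pear: left subtree has 2 nodes {fern, aster}, right has 0 { }.
      Root fern: left subtree has 0 nodes { }, right has 1 {aster}.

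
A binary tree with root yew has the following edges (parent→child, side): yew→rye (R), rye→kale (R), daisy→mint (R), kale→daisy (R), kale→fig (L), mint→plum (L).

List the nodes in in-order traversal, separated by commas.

In-order visits the left subtree, then the node, then the right subtree.
At yew: no left child.
Visit yew.
At yew: go right to rye.
  At rye: no left child.
  Visit rye.
  At rye: go right to kale.
    At kale: go left to fig.
      fig is a leaf — visit fig.
    Visit kale.
    At kale: go right to daisy.
      At daisy: no left child.
      Visit daisy.
      At daisy: go right to mint.
        At mint: go left to plum.
          plum is a leaf — visit plum.
        Visit mint.
        At mint: no right child.

yew, rye, fig, kale, daisy, plum, mint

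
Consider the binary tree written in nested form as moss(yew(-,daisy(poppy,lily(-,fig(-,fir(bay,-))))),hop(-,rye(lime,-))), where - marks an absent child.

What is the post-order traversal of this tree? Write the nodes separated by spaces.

poppy bay fir fig lily daisy yew lime rye hop moss

Post-order visits the left subtree, then the right subtree, then the node.
At moss: go left to yew.
  At yew: no left child.
  At yew: go right to daisy.
    At daisy: go left to poppy.
      poppy is a leaf — visit poppy.
    At daisy: go right to lily.
      At lily: no left child.
      At lily: go right to fig.
        At fig: no left child.
        At fig: go right to fir.
          At fir: go left to bay.
            bay is a leaf — visit bay.
          At fir: no right child.
          Visit fir.
        Visit fig.
      Visit lily.
    Visit daisy.
  Visit yew.
At moss: go right to hop.
  At hop: no left child.
  At hop: go right to rye.
    At rye: go left to lime.
      lime is a leaf — visit lime.
    At rye: no right child.
    Visit rye.
  Visit hop.
Visit moss.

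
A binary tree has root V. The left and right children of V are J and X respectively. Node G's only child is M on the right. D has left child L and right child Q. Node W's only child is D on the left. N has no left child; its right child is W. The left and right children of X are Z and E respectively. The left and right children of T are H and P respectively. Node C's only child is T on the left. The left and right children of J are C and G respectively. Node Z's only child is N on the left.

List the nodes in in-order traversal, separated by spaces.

In-order visits the left subtree, then the node, then the right subtree.
At V: go left to J.
  At J: go left to C.
    At C: go left to T.
      At T: go left to H.
        H is a leaf — visit H.
      Visit T.
      At T: go right to P.
        P is a leaf — visit P.
    Visit C.
    At C: no right child.
  Visit J.
  At J: go right to G.
    At G: no left child.
    Visit G.
    At G: go right to M.
      M is a leaf — visit M.
Visit V.
At V: go right to X.
  At X: go left to Z.
    At Z: go left to N.
      At N: no left child.
      Visit N.
      At N: go right to W.
        At W: go left to D.
          At D: go left to L.
            L is a leaf — visit L.
          Visit D.
          At D: go right to Q.
            Q is a leaf — visit Q.
        Visit W.
        At W: no right child.
    Visit Z.
    At Z: no right child.
  Visit X.
  At X: go right to E.
    E is a leaf — visit E.

H T P C J G M V N L D Q W Z X E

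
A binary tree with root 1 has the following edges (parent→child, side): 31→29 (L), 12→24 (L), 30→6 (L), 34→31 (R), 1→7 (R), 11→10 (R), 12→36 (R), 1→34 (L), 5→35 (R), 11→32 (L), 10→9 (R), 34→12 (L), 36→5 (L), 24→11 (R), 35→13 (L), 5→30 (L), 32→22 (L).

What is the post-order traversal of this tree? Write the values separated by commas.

22, 32, 9, 10, 11, 24, 6, 30, 13, 35, 5, 36, 12, 29, 31, 34, 7, 1

Post-order visits the left subtree, then the right subtree, then the node.
At 1: go left to 34.
  At 34: go left to 12.
    At 12: go left to 24.
      At 24: no left child.
      At 24: go right to 11.
        At 11: go left to 32.
          At 32: go left to 22.
            22 is a leaf — visit 22.
          At 32: no right child.
          Visit 32.
        At 11: go right to 10.
          At 10: no left child.
          At 10: go right to 9.
            9 is a leaf — visit 9.
          Visit 10.
        Visit 11.
      Visit 24.
    At 12: go right to 36.
      At 36: go left to 5.
        At 5: go left to 30.
          At 30: go left to 6.
            6 is a leaf — visit 6.
          At 30: no right child.
          Visit 30.
        At 5: go right to 35.
          At 35: go left to 13.
            13 is a leaf — visit 13.
          At 35: no right child.
          Visit 35.
        Visit 5.
      At 36: no right child.
      Visit 36.
    Visit 12.
  At 34: go right to 31.
    At 31: go left to 29.
      29 is a leaf — visit 29.
    At 31: no right child.
    Visit 31.
  Visit 34.
At 1: go right to 7.
  7 is a leaf — visit 7.
Visit 1.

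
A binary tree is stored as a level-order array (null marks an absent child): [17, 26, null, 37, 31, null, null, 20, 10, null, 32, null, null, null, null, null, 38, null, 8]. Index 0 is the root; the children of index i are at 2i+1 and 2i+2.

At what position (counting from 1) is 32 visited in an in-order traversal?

In-order visits the left subtree, then the node, then the right subtree.
At 17: go left to 26.
  At 26: go left to 37.
    At 37: go left to 20.
      At 20: no left child.
      Visit 20.
      At 20: go right to 38.
        38 is a leaf — visit 38.
    Visit 37.
    At 37: go right to 10.
      At 10: no left child.
      Visit 10.
      At 10: go right to 8.
        8 is a leaf — visit 8.
  Visit 26.
  At 26: go right to 31.
    At 31: no left child.
    Visit 31.
    At 31: go right to 32.
      32 is a leaf — visit 32.
Visit 17.
At 17: no right child.
Full in-order sequence: 20, 38, 37, 10, 8, 26, 31, 32, 17.

8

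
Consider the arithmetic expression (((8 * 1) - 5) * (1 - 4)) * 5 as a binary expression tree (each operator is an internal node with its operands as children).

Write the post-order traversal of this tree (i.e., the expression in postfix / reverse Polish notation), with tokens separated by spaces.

8 1 * 5 - 1 4 - * 5 *

Post-order on an expression tree gives postfix notation: for each operator, emit left operand, right operand, then the operator.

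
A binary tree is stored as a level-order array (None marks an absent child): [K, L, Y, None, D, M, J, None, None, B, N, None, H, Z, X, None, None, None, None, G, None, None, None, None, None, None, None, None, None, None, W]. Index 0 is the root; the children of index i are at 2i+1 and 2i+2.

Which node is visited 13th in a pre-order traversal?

Pre-order visits the node, then its left subtree, then its right subtree.
Visit K.
At K: go left to L.
  Visit L.
  At L: no left child.
  At L: go right to D.
    Visit D.
    At D: go left to B.
      Visit B.
      At B: go left to G.
        G is a leaf — visit G.
      At B: no right child.
    At D: go right to N.
      N is a leaf — visit N.
At K: go right to Y.
  Visit Y.
  At Y: go left to M.
    Visit M.
    At M: no left child.
    At M: go right to H.
      H is a leaf — visit H.
  At Y: go right to J.
    Visit J.
    At J: go left to Z.
      Z is a leaf — visit Z.
    At J: go right to X.
      Visit X.
      At X: no left child.
      At X: go right to W.
        W is a leaf — visit W.
Full pre-order sequence: K, L, D, B, G, N, Y, M, H, J, Z, X, W.

W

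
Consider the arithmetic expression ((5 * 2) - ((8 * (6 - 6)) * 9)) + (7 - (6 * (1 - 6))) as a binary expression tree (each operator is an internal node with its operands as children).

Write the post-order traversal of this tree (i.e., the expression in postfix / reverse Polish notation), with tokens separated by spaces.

Post-order on an expression tree gives postfix notation: for each operator, emit left operand, right operand, then the operator.

5 2 * 8 6 6 - * 9 * - 7 6 1 6 - * - +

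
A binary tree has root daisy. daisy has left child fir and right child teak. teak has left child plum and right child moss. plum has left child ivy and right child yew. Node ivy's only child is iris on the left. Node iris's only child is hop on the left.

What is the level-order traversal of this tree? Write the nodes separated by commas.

daisy, fir, teak, plum, moss, ivy, yew, iris, hop

Level-order visits nodes level by level from the root, left to right within each level.
Level 0: daisy
Level 1: fir, teak
Level 2: plum, moss
Level 3: ivy, yew
Level 4: iris
Level 5: hop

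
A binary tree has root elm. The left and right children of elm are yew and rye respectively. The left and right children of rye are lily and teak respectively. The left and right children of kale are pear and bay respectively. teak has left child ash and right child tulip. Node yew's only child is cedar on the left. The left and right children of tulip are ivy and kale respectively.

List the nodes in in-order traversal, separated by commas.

cedar, yew, elm, lily, rye, ash, teak, ivy, tulip, pear, kale, bay

In-order visits the left subtree, then the node, then the right subtree.
At elm: go left to yew.
  At yew: go left to cedar.
    cedar is a leaf — visit cedar.
  Visit yew.
  At yew: no right child.
Visit elm.
At elm: go right to rye.
  At rye: go left to lily.
    lily is a leaf — visit lily.
  Visit rye.
  At rye: go right to teak.
    At teak: go left to ash.
      ash is a leaf — visit ash.
    Visit teak.
    At teak: go right to tulip.
      At tulip: go left to ivy.
        ivy is a leaf — visit ivy.
      Visit tulip.
      At tulip: go right to kale.
        At kale: go left to pear.
          pear is a leaf — visit pear.
        Visit kale.
        At kale: go right to bay.
          bay is a leaf — visit bay.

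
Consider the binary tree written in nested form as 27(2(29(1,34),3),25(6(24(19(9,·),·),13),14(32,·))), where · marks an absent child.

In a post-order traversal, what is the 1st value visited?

Post-order visits the left subtree, then the right subtree, then the node.
At 27: go left to 2.
  At 2: go left to 29.
    At 29: go left to 1.
      1 is a leaf — visit 1.
    At 29: go right to 34.
      34 is a leaf — visit 34.
    Visit 29.
  At 2: go right to 3.
    3 is a leaf — visit 3.
  Visit 2.
At 27: go right to 25.
  At 25: go left to 6.
    At 6: go left to 24.
      At 24: go left to 19.
        At 19: go left to 9.
          9 is a leaf — visit 9.
        At 19: no right child.
        Visit 19.
      At 24: no right child.
      Visit 24.
    At 6: go right to 13.
      13 is a leaf — visit 13.
    Visit 6.
  At 25: go right to 14.
    At 14: go left to 32.
      32 is a leaf — visit 32.
    At 14: no right child.
    Visit 14.
  Visit 25.
Visit 27.
Full post-order sequence: 1, 34, 29, 3, 2, 9, 19, 24, 13, 6, 32, 14, 25, 27.

1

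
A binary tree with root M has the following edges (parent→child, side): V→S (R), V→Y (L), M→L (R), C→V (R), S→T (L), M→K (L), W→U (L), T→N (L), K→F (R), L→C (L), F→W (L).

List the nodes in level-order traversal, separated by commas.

Level-order visits nodes level by level from the root, left to right within each level.
Level 0: M
Level 1: K, L
Level 2: F, C
Level 3: W, V
Level 4: U, Y, S
Level 5: T
Level 6: N

M, K, L, F, C, W, V, U, Y, S, T, N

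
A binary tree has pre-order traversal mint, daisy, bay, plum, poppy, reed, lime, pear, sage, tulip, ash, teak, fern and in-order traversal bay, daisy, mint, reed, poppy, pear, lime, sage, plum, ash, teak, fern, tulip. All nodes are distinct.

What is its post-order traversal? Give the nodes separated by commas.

bay, daisy, reed, pear, sage, lime, poppy, fern, teak, ash, tulip, plum, mint

The first element of pre-order is the root; it splits in-order into left and right subtrees.
Root mint: left subtree has 2 nodes {bay, daisy}, right has 10 {reed, poppy, pear, lime, sage, plum, ash, teak, fern, tulip}.
  Root daisy: left subtree has 1 node {bay}, right has 0 { }.
  Root plum: left subtree has 5 nodes {reed, poppy, pear, lime, sage}, right has 4 {ash, teak, fern, tulip}.
    Root poppy: left subtree has 1 node {reed}, right has 3 {pear, lime, sage}.
      Root lime: left subtree has 1 node {pear}, right has 1 {sage}.
    Root tulip: left subtree has 3 nodes {ash, teak, fern}, right has 0 { }.
      Root ash: left subtree has 0 nodes { }, right has 2 {teak, fern}.
        Root teak: left subtree has 0 nodes { }, right has 1 {fern}.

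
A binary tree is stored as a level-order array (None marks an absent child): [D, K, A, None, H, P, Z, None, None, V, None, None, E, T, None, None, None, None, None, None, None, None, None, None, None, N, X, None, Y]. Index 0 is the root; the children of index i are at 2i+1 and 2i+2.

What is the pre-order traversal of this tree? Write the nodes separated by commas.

D, K, H, V, A, P, E, N, X, Z, T, Y

Pre-order visits the node, then its left subtree, then its right subtree.
Visit D.
At D: go left to K.
  Visit K.
  At K: no left child.
  At K: go right to H.
    Visit H.
    At H: go left to V.
      V is a leaf — visit V.
    At H: no right child.
At D: go right to A.
  Visit A.
  At A: go left to P.
    Visit P.
    At P: no left child.
    At P: go right to E.
      Visit E.
      At E: go left to N.
        N is a leaf — visit N.
      At E: go right to X.
        X is a leaf — visit X.
  At A: go right to Z.
    Visit Z.
    At Z: go left to T.
      Visit T.
      At T: no left child.
      At T: go right to Y.
        Y is a leaf — visit Y.
    At Z: no right child.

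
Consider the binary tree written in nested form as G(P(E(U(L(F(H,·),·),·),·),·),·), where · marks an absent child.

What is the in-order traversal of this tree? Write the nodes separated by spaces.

In-order visits the left subtree, then the node, then the right subtree.
At G: go left to P.
  At P: go left to E.
    At E: go left to U.
      At U: go left to L.
        At L: go left to F.
          At F: go left to H.
            H is a leaf — visit H.
          Visit F.
          At F: no right child.
        Visit L.
        At L: no right child.
      Visit U.
      At U: no right child.
    Visit E.
    At E: no right child.
  Visit P.
  At P: no right child.
Visit G.
At G: no right child.

H F L U E P G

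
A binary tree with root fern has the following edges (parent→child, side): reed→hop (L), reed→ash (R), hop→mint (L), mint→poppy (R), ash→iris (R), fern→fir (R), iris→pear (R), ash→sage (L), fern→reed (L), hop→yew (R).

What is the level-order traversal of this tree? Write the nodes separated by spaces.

fern reed fir hop ash mint yew sage iris poppy pear

Level-order visits nodes level by level from the root, left to right within each level.
Level 0: fern
Level 1: reed, fir
Level 2: hop, ash
Level 3: mint, yew, sage, iris
Level 4: poppy, pear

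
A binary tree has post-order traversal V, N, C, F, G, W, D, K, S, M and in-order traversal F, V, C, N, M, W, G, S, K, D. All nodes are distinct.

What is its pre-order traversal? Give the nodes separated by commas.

M, F, C, V, N, S, W, G, K, D

The last element of post-order is the root; it splits in-order into left and right subtrees.
Root M: left subtree has 4 nodes {F, V, C, N}, right has 5 {W, G, S, K, D}.
  Root F: left subtree has 0 nodes { }, right has 3 {V, C, N}.
    Root C: left subtree has 1 node {V}, right has 1 {N}.
  Root S: left subtree has 2 nodes {W, G}, right has 2 {K, D}.
    Root W: left subtree has 0 nodes { }, right has 1 {G}.
    Root K: left subtree has 0 nodes { }, right has 1 {D}.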